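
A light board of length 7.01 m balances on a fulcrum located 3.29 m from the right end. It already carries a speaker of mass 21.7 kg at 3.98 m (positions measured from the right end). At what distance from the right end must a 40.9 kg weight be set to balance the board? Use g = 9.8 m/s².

x ≈ 2.92 m from the right end

Choose the fulcrum (at 3.29 m from the right end) as the axis so the support reaction has zero arm there.
Speaker: 21.7 × 9.8 = 212.7 N down at 3.98 m → arm 0.69 m, τ = 212.7 × 0.69 = 146.8 N·m counterclockwise.
Net moment of existing loads = 146.8 N·m counterclockwise.
The weight weighs 40.9 × 9.8 = 400.8 N and must supply an equal clockwise moment, so its lever arm about the fulcrum is 146.8 / 400.8 = 0.366 m.
That puts it at 3.29 − 0.366 = 2.92 m from the right end.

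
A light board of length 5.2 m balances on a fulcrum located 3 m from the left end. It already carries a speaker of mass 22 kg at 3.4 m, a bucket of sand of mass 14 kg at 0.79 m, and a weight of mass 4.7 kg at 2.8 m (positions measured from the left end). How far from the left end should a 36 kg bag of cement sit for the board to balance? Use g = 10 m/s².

x ≈ 3.64 m from the left end

Taking torques about the fulcrum (at 3 m from the left end):
Speaker: 22 × 10 = 220 N down at 3.4 m → arm 0.4 m, τ = 220 × 0.4 = 88 N·m clockwise.
Bucket of sand: 14 × 10 = 140 N down at 0.79 m → arm 2.21 m, τ = 140 × 2.21 = 309.4 N·m counterclockwise.
Weight: 4.7 × 10 = 47 N down at 2.8 m → arm 0.2 m, τ = 47 × 0.2 = 9.4 N·m counterclockwise.
Net moment of existing loads = 230.8 N·m counterclockwise.
The bag of cement weighs 36 × 10 = 360 N and must supply an equal clockwise moment, so its lever arm about the fulcrum is 230.8 / 360 = 0.641 m.
That puts it at 3 + 0.641 = 3.64 m from the left end.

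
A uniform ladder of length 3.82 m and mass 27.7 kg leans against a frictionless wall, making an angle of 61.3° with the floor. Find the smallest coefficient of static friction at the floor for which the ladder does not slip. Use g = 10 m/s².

Taking torques about the foot of the ladder:
Ladder weight 27.7×10 = 277 N acts at 1.91 m along the ladder; its horizontal arm is 1.91·cos61.3° = 0.9172 m → τ = 254.1 N·m clockwise.
Wall normal N acts horizontally at the top; its moment arm is the height L sinθ = 3.82·sin61.3° = 3.351 m, counterclockwise.
For rotational equilibrium, N × 3.351 = 254.1, so N = 75.83 N.
ΣFx = 0 ⇒ f = N_wall = 75.83 N. ΣFy = 0 ⇒ N_floor = 277 N.
μ_min = f / N_floor = 75.83 / 277 = 0.274.

μ_min ≈ 0.274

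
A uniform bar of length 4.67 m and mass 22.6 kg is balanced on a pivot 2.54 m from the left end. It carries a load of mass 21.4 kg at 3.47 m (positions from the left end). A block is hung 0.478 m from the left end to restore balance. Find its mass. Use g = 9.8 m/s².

Sum moments about the pivot (at 2.54 m from the left end) (the support reaction has zero arm there).
Beam weight: 22.6 × 9.8 = 221.5 N down at 2.335 m → arm 0.205 m, τ = 221.5 × 0.205 = 45.41 N·m counterclockwise.
Load: 21.4 × 9.8 = 209.7 N down at 3.47 m → arm 0.93 m, τ = 209.7 × 0.93 = 195 N·m clockwise.
Net moment of known loads = 149.6 N·m clockwise.
An unknown mass m at 0.478 m has arm 2.062 m; its moment is m·g·2.062 counterclockwise.
Balancing moments: m × 9.8 × 2.062 = 149.6, giving m = 149.6 / (9.8 × 2.062) = 7.4 kg.

m ≈ 7.4 kg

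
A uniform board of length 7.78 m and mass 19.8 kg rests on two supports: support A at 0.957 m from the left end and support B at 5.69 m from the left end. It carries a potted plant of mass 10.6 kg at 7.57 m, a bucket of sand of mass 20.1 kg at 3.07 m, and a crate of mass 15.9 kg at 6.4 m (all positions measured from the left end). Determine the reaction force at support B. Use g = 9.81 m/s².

Take moments about support A.
Beam weight: 19.8 × 9.81 = 194.2 N down at 3.89 m → arm 2.933 m, τ = 194.2 × 2.933 = 569.6 N·m clockwise.
Potted plant: 10.6 × 9.81 = 104 N down at 7.57 m → arm 6.613 m, τ = 104 × 6.613 = 687.8 N·m clockwise.
Bucket of sand: 20.1 × 9.81 = 197.2 N down at 3.07 m → arm 2.113 m, τ = 197.2 × 2.113 = 416.7 N·m clockwise.
Crate: 15.9 × 9.81 = 156 N down at 6.4 m → arm 5.443 m, τ = 156 × 5.443 = 849.1 N·m clockwise.
Net load moment about support A = 2523 N·m clockwise.
Reaction R at support B is upward at 5.69 m, arm 4.733 m → moment R × 4.733 counterclockwise.
For rotational equilibrium, R × 4.733 = 2523, so R = 533 N.

R_B ≈ 533 N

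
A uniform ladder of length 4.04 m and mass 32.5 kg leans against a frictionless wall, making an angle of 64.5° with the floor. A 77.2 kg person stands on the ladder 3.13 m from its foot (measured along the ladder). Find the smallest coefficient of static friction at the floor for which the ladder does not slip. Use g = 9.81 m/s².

μ_min ≈ 0.331

Sum moments about the foot of the ladder (the floor normal and friction both act there and drop out).
Ladder weight 32.5×9.81 = 318.8 N acts at 2.02 m along the ladder; its horizontal arm is 2.02·cos64.5° = 0.8696 m → τ = 277.2 N·m clockwise.
Person: 77.2×9.81 = 757.3 N at 3.13 m → arm 1.347 m → τ = 1020 N·m clockwise.
Wall normal N acts horizontally at the top; its moment arm is the height L sinθ = 4.04·sin64.5° = 3.646 m, counterclockwise.
Στ = 0 ⇒ N × 3.646 = 1297 ⇒ N = 355.7 N.
ΣFx = 0 ⇒ f = N_wall = 355.7 N. ΣFy = 0 ⇒ N_floor = 1076 N.
μ_min = f / N_floor = 355.7 / 1076 = 0.331.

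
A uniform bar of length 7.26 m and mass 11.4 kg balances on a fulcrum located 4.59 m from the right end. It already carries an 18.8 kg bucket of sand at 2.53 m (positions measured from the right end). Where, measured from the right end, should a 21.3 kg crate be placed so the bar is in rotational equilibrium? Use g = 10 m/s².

Choose the fulcrum (at 4.59 m from the right end) as the axis so the support reaction has zero arm there.
Beam weight: 11.4 × 10 = 114 N down at 3.63 m → arm 0.96 m, τ = 114 × 0.96 = 109.4 N·m clockwise.
Bucket of sand: 18.8 × 10 = 188 N down at 2.53 m → arm 2.06 m, τ = 188 × 2.06 = 387.3 N·m clockwise.
Net moment of existing loads = 496.7 N·m clockwise.
The crate weighs 21.3 × 10 = 213 N and must supply an equal counterclockwise moment, so its lever arm about the fulcrum is 496.7 / 213 = 2.33 m.
That puts it at 4.59 + 2.33 = 6.92 m from the right end.

x ≈ 6.92 m from the right end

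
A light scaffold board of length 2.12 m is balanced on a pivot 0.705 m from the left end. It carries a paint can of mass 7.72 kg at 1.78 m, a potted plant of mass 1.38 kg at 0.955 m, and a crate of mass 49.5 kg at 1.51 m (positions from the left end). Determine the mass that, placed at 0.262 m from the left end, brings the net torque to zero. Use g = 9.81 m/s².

m ≈ 109 kg

Choose the pivot (at 0.705 m from the left end) as the axis so the support reaction has zero arm there.
Paint can: 7.72 × 9.81 = 75.73 N down at 1.78 m → arm 1.075 m, τ = 75.73 × 1.075 = 81.41 N·m clockwise.
Potted plant: 1.38 × 9.81 = 13.54 N down at 0.955 m → arm 0.25 m, τ = 13.54 × 0.25 = 3.385 N·m clockwise.
Crate: 49.5 × 9.81 = 485.6 N down at 1.51 m → arm 0.805 m, τ = 485.6 × 0.805 = 390.9 N·m clockwise.
Net moment of known loads = 475.7 N·m clockwise.
An unknown mass m at 0.262 m has arm 0.443 m; its moment is m·g·0.443 counterclockwise.
Setting net torque to zero: m × 9.81 × 0.443 = 475.7 → m = 475.7 / (9.81 × 0.443) = 109 kg.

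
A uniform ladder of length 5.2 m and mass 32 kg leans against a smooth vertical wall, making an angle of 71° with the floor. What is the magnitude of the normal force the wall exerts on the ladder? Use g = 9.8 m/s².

N_wall ≈ 54 N

Take moments about the foot of the ladder.
Ladder weight 32×9.8 = 313.6 N acts at 2.6 m along the ladder; its horizontal arm is 2.6·cos71° = 0.8465 m → τ = 265.5 N·m clockwise.
Wall normal N acts horizontally at the top; its moment arm is the height L sinθ = 5.2·sin71° = 4.917 m, counterclockwise.
Setting net torque to zero: N × 4.917 = 265.5 → N = 54 N.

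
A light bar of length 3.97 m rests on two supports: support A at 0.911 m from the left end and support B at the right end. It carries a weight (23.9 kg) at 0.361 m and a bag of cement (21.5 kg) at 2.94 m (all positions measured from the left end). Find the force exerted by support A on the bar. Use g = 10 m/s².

Take moments about support B.
Weight: 23.9 × 10 = 239 N down at 0.361 m → arm 3.609 m, τ = 239 × 3.609 = 862.6 N·m counterclockwise.
Bag of cement: 21.5 × 10 = 215 N down at 2.94 m → arm 1.03 m, τ = 215 × 1.03 = 221.5 N·m counterclockwise.
Net load moment about support B = 1084 N·m counterclockwise.
Reaction R at support A is upward at 0.911 m, arm 3.059 m → moment R × 3.059 clockwise.
Στ = 0 ⇒ R × 3.059 = 1084 ⇒ R = 354 N.

R_A ≈ 354 N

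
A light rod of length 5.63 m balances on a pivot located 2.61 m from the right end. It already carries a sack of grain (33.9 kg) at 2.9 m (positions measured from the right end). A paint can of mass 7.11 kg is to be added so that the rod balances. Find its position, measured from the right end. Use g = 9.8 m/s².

Taking torques about the pivot (at 2.61 m from the right end):
Sack of grain: 33.9 × 9.8 = 332.2 N down at 2.9 m → arm 0.29 m, τ = 332.2 × 0.29 = 96.34 N·m counterclockwise.
Net moment of existing loads = 96.34 N·m counterclockwise.
The paint can weighs 7.11 × 9.8 = 69.68 N and must supply an equal clockwise moment, so its lever arm about the pivot is 96.34 / 69.68 = 1.38 m.
That puts it at 2.61 − 1.38 = 1.23 m from the right end.

x ≈ 1.23 m from the right end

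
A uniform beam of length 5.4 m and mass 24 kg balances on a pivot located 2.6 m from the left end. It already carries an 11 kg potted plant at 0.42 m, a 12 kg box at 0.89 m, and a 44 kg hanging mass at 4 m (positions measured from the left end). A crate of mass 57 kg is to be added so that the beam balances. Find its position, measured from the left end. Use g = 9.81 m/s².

Take moments about the pivot (at 2.6 m from the left end).
Beam weight: 24 × 9.81 = 235.4 N down at 2.7 m → arm 0.1 m, τ = 235.4 × 0.1 = 23.54 N·m clockwise.
Potted plant: 11 × 9.81 = 107.9 N down at 0.42 m → arm 2.18 m, τ = 107.9 × 2.18 = 235.2 N·m counterclockwise.
Box: 12 × 9.81 = 117.7 N down at 0.89 m → arm 1.71 m, τ = 117.7 × 1.71 = 201.3 N·m counterclockwise.
Hanging mass: 44 × 9.81 = 431.6 N down at 4 m → arm 1.4 m, τ = 431.6 × 1.4 = 604.2 N·m clockwise.
Net moment of existing loads = 191.2 N·m clockwise.
The crate weighs 57 × 9.81 = 559.2 N and must supply an equal counterclockwise moment, so its lever arm about the pivot is 191.2 / 559.2 = 0.342 m.
That puts it at 2.6 − 0.342 = 2.26 m from the left end.

x ≈ 2.26 m from the left end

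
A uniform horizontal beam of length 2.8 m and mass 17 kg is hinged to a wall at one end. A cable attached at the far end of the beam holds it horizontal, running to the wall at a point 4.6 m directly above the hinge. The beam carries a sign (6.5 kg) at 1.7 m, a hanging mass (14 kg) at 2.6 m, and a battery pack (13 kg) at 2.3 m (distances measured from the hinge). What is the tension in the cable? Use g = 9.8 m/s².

T ≈ 414 N

Sum moments about the hinge (the unknown hinge reaction has zero arm there).
Beam weight: 17 × 9.8 = 166.6 N down at 1.4 m → arm 1.4 m, τ = 166.6 × 1.4 = 233.2 N·m clockwise.
Sign: 6.5 × 9.8 = 63.7 N down at 1.7 m → arm 1.7 m, τ = 63.7 × 1.7 = 108.3 N·m clockwise.
Hanging mass: 14 × 9.8 = 137.2 N down at 2.6 m → arm 2.6 m, τ = 137.2 × 2.6 = 356.7 N·m clockwise.
Battery pack: 13 × 9.8 = 127.4 N down at 2.3 m → arm 2.3 m, τ = 127.4 × 2.3 = 293 N·m clockwise.
Total clockwise load moment = 991.2 N·m.
The cable tension T acts at 2.8 m; only its component perpendicular to the beam, T sinθ, produces torque. sinθ = h/√(h²+d²) = 4.6/√(4.6²+2.8²) = 0.8542.
For rotational equilibrium, T × 2.8 × 0.8542 = 991.2, so T = 991.2 / 2.392 = 414 N.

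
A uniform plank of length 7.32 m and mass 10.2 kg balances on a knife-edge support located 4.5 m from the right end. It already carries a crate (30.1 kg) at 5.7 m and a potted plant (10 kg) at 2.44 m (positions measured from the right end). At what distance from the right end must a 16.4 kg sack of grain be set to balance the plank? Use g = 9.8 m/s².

Take moments about the knife-edge support (at 4.5 m from the right end).
Beam weight: 10.2 × 9.8 = 99.96 N down at 3.66 m → arm 0.84 m, τ = 99.96 × 0.84 = 83.97 N·m clockwise.
Crate: 30.1 × 9.8 = 295 N down at 5.7 m → arm 1.2 m, τ = 295 × 1.2 = 354 N·m counterclockwise.
Potted plant: 10 × 9.8 = 98 N down at 2.44 m → arm 2.06 m, τ = 98 × 2.06 = 201.9 N·m clockwise.
Net moment of existing loads = 68.13 N·m counterclockwise.
The sack of grain weighs 16.4 × 9.8 = 160.7 N and must supply an equal clockwise moment, so its lever arm about the knife-edge support is 68.13 / 160.7 = 0.424 m.
That puts it at 4.5 − 0.424 = 4.08 m from the right end.

x ≈ 4.08 m from the right end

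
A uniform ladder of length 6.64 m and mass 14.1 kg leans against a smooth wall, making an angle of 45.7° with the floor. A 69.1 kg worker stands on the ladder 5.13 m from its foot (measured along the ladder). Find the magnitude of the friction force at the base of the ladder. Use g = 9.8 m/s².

f ≈ 578 N

Take moments about the foot of the ladder.
Ladder weight 14.1×9.8 = 138.2 N acts at 3.32 m along the ladder; its horizontal arm is 3.32·cos45.7° = 2.319 m → τ = 320.5 N·m clockwise.
Worker: 69.1×9.8 = 677.2 N at 5.13 m → arm 3.583 m → τ = 2426 N·m clockwise.
Wall normal N acts horizontally at the top; its moment arm is the height L sinθ = 6.64·sin45.7° = 4.752 m, counterclockwise.
Balancing moments: N × 4.752 = 2746, giving N = 578 N.
ΣFx = 0: friction at the foot balances the wall's push, so f = N_wall = 578 N.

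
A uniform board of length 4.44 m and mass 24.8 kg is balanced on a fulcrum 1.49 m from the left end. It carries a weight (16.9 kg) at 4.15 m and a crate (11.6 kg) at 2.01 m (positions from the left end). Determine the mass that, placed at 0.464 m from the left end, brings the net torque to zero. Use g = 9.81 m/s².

Taking torques about the fulcrum (at 1.49 m from the left end):
Beam weight: 24.8 × 9.81 = 243.3 N down at 2.22 m → arm 0.73 m, τ = 243.3 × 0.73 = 177.6 N·m clockwise.
Weight: 16.9 × 9.81 = 165.8 N down at 4.15 m → arm 2.66 m, τ = 165.8 × 2.66 = 441 N·m clockwise.
Crate: 11.6 × 9.81 = 113.8 N down at 2.01 m → arm 0.52 m, τ = 113.8 × 0.52 = 59.18 N·m clockwise.
Net moment of known loads = 677.8 N·m clockwise.
An unknown mass m at 0.464 m has arm 1.026 m; its moment is m·g·1.026 counterclockwise.
For rotational equilibrium, m × 9.81 × 1.026 = 677.8, so m = 677.8 / (9.81 × 1.026) = 67.3 kg.

m ≈ 67.3 kg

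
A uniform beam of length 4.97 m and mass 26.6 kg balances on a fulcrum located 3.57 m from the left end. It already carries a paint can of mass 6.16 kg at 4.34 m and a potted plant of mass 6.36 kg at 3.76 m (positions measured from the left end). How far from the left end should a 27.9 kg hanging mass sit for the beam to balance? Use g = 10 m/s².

Take moments about the fulcrum (at 3.57 m from the left end).
Beam weight: 26.6 × 10 = 266 N down at 2.485 m → arm 1.085 m, τ = 266 × 1.085 = 288.6 N·m counterclockwise.
Paint can: 6.16 × 10 = 61.6 N down at 4.34 m → arm 0.77 m, τ = 61.6 × 0.77 = 47.43 N·m clockwise.
Potted plant: 6.36 × 10 = 63.6 N down at 3.76 m → arm 0.19 m, τ = 63.6 × 0.19 = 12.08 N·m clockwise.
Net moment of existing loads = 229.1 N·m counterclockwise.
The hanging mass weighs 27.9 × 10 = 279 N and must supply an equal clockwise moment, so its lever arm about the fulcrum is 229.1 / 279 = 0.821 m.
That puts it at 3.57 + 0.821 = 4.39 m from the left end.

x ≈ 4.39 m from the left end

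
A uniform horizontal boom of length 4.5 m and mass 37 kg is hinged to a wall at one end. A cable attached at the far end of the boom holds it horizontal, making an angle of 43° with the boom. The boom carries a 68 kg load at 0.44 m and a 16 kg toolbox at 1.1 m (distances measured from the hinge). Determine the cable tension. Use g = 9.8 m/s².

Taking torques about the hinge:
Beam weight: 37 × 9.8 = 362.6 N down at 2.25 m → arm 2.25 m, τ = 362.6 × 2.25 = 815.9 N·m clockwise.
Load: 68 × 9.8 = 666.4 N down at 0.44 m → arm 0.44 m, τ = 666.4 × 0.44 = 293.2 N·m clockwise.
Toolbox: 16 × 9.8 = 156.8 N down at 1.1 m → arm 1.1 m, τ = 156.8 × 1.1 = 172.5 N·m clockwise.
Total clockwise load moment = 1282 N·m.
The cable tension T acts at 4.5 m; only its component perpendicular to the boom, T sinθ, produces torque. sin 43° = 0.682.
Balancing moments: T × 4.5 × 0.682 = 1282, giving T = 1282 / 3.069 = 418 N.

T ≈ 418 N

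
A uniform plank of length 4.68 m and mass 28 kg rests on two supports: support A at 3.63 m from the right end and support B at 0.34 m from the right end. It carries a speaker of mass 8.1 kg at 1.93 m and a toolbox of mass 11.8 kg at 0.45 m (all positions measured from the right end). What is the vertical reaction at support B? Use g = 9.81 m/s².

R_B ≈ 261 N

About support A:
Beam weight: 28 × 9.81 = 274.7 N down at 2.34 m → arm 1.29 m, τ = 274.7 × 1.29 = 354.4 N·m clockwise.
Speaker: 8.1 × 9.81 = 79.46 N down at 1.93 m → arm 1.7 m, τ = 79.46 × 1.7 = 135.1 N·m clockwise.
Toolbox: 11.8 × 9.81 = 115.8 N down at 0.45 m → arm 3.18 m, τ = 115.8 × 3.18 = 368.2 N·m clockwise.
Net load moment about support A = 857.7 N·m clockwise.
Reaction R at support B is upward at 0.34 m, arm 3.29 m → moment R × 3.29 counterclockwise.
For rotational equilibrium, R × 3.29 = 857.7, so R = 261 N.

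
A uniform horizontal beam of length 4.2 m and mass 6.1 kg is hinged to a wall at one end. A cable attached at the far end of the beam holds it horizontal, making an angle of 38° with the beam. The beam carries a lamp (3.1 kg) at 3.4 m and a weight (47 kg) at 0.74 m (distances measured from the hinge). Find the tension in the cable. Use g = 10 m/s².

T ≈ 225 N

About the hinge:
Beam weight: 6.1 × 10 = 61 N down at 2.1 m → arm 2.1 m, τ = 61 × 2.1 = 128.1 N·m clockwise.
Lamp: 3.1 × 10 = 31 N down at 3.4 m → arm 3.4 m, τ = 31 × 3.4 = 105.4 N·m clockwise.
Weight: 47 × 10 = 470 N down at 0.74 m → arm 0.74 m, τ = 470 × 0.74 = 347.8 N·m clockwise.
Total clockwise load moment = 581.3 N·m.
The cable tension T acts at 4.2 m; only its component perpendicular to the beam, T sinθ, produces torque. sin 38° = 0.6157.
Setting net torque to zero: T × 4.2 × 0.6157 = 581.3 → T = 581.3 / 2.586 = 225 N.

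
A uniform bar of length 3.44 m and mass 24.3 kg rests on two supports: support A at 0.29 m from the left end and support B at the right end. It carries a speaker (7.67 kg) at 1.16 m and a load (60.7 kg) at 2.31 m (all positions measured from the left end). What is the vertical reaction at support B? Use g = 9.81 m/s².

R_B ≈ 511 N

Taking torques about support A:
Beam weight: 24.3 × 9.81 = 238.4 N down at 1.72 m → arm 1.43 m, τ = 238.4 × 1.43 = 340.9 N·m clockwise.
Speaker: 7.67 × 9.81 = 75.24 N down at 1.16 m → arm 0.87 m, τ = 75.24 × 0.87 = 65.46 N·m clockwise.
Load: 60.7 × 9.81 = 595.5 N down at 2.31 m → arm 2.02 m, τ = 595.5 × 2.02 = 1203 N·m clockwise.
Net load moment about support A = 1609 N·m clockwise.
Reaction R at support B is upward at 3.44 m, arm 3.15 m → moment R × 3.15 counterclockwise.
Balancing moments: R × 3.15 = 1609, giving R = 511 N.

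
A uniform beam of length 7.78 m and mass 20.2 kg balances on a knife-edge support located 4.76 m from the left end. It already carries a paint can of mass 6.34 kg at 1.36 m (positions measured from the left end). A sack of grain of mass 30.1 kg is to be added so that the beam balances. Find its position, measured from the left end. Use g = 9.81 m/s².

Sum moments about the knife-edge support (at 4.76 m from the left end) (the support reaction has zero arm there).
Beam weight: 20.2 × 9.81 = 198.2 N down at 3.89 m → arm 0.87 m, τ = 198.2 × 0.87 = 172.4 N·m counterclockwise.
Paint can: 6.34 × 9.81 = 62.2 N down at 1.36 m → arm 3.4 m, τ = 62.2 × 3.4 = 211.5 N·m counterclockwise.
Net moment of existing loads = 383.9 N·m counterclockwise.
The sack of grain weighs 30.1 × 9.81 = 295.3 N and must supply an equal clockwise moment, so its lever arm about the knife-edge support is 383.9 / 295.3 = 1.3 m.
That puts it at 4.76 + 1.3 = 6.06 m from the left end.

x ≈ 6.06 m from the left end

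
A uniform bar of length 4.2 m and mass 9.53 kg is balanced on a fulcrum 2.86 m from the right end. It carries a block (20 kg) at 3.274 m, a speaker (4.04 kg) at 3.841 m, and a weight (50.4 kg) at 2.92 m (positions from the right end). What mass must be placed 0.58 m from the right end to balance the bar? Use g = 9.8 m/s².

m ≈ 3.52 kg

Sum moments about the fulcrum (at 2.86 m from the right end) (the support reaction has zero arm there).
Beam weight: 9.53 × 9.8 = 93.39 N down at 2.1 m → arm 0.76 m, τ = 93.39 × 0.76 = 70.98 N·m clockwise.
Block: 20 × 9.8 = 196 N down at 3.274 m → arm 0.414 m, τ = 196 × 0.414 = 81.14 N·m counterclockwise.
Speaker: 4.04 × 9.8 = 39.59 N down at 3.841 m → arm 0.981 m, τ = 39.59 × 0.981 = 38.84 N·m counterclockwise.
Weight: 50.4 × 9.8 = 493.9 N down at 2.92 m → arm 0.06 m, τ = 493.9 × 0.06 = 29.63 N·m counterclockwise.
Net moment of known loads = 78.63 N·m counterclockwise.
An unknown mass m at 0.58 m has arm 2.28 m; its moment is m·g·2.28 clockwise.
Setting net torque to zero: m × 9.8 × 2.28 = 78.63 → m = 78.63 / (9.8 × 2.28) = 3.52 kg.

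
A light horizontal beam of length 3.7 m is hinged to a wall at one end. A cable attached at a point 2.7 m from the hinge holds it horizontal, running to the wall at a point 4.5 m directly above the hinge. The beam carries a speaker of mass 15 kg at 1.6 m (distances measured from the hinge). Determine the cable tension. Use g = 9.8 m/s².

T ≈ 102 N

Taking torques about the hinge:
Speaker: 15 × 9.8 = 147 N down at 1.6 m → arm 1.6 m, τ = 147 × 1.6 = 235.2 N·m clockwise.
Total clockwise load moment = 235.2 N·m.
The cable tension T acts at 2.7 m; only its component perpendicular to the beam, T sinθ, produces torque. sinθ = h/√(h²+d²) = 4.5/√(4.5²+2.7²) = 0.8575.
For rotational equilibrium, T × 2.7 × 0.8575 = 235.2, so T = 235.2 / 2.315 = 102 N.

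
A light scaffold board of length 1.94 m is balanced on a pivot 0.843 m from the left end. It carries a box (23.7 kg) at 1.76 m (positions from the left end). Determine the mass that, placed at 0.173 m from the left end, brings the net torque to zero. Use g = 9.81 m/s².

m ≈ 32.4 kg

Take moments about the pivot (at 0.843 m from the left end).
Box: 23.7 × 9.81 = 232.5 N down at 1.76 m → arm 0.917 m, τ = 232.5 × 0.917 = 213.2 N·m clockwise.
Net moment of known loads = 213.2 N·m clockwise.
An unknown mass m at 0.173 m has arm 0.67 m; its moment is m·g·0.67 counterclockwise.
For rotational equilibrium, m × 9.81 × 0.67 = 213.2, so m = 213.2 / (9.81 × 0.67) = 32.4 kg.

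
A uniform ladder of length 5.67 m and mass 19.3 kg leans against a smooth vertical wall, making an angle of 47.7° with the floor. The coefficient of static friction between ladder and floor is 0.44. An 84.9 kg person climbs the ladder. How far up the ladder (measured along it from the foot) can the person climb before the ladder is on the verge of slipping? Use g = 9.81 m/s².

d ≈ 2.72 m

Choose the foot of the ladder as the axis so the floor normal and friction both act there and drop out.
Ladder weight 19.3×9.81 = 189.3 N acts at 2.835 m along the ladder; its horizontal arm is 2.835·cos47.7° = 1.908 m → τ = 361.2 N·m clockwise.
Person weight 84.9×9.81 = 832.9 N at distance d → arm d·cos47.7° → τ = 832.9·d·0.673 clockwise.
Wall normal N at the top has arm L sinθ = 4.194 m counterclockwise, so Στ = 0 gives N·4.194 = 361.2 + 560.5·d.
ΣFy = 0 ⇒ N_floor = 1022 N, so the maximum friction is μ_s·N_floor = 0.44×1022 = 449.7 N. ΣFx = 0 ⇒ N_wall = f, so at the slipping point N = 449.7 N.
Substituting: 449.7×4.194 = 361.2 + 560.5·d ⇒ d = (1886 − 361.2) / 560.5 = 2.72 m.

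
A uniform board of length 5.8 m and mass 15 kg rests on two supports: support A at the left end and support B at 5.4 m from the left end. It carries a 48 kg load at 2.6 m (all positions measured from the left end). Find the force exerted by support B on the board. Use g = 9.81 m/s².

R_B ≈ 306 N

Choose support A as the axis so its reaction then has zero moment arm.
Beam weight: 15 × 9.81 = 147.2 N down at 2.9 m → arm 2.9 m, τ = 147.2 × 2.9 = 426.9 N·m clockwise.
Load: 48 × 9.81 = 470.9 N down at 2.6 m → arm 2.6 m, τ = 470.9 × 2.6 = 1224 N·m clockwise.
Net load moment about support A = 1651 N·m clockwise.
Reaction R at support B is upward at 5.4 m, arm 5.4 m → moment R × 5.4 counterclockwise.
Στ = 0 ⇒ R × 5.4 = 1651 ⇒ R = 306 N.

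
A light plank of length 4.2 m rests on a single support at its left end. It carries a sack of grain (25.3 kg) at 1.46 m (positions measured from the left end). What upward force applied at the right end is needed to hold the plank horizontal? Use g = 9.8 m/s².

F ≈ 86.2 N

Sum moments about the left end (the unknown pivot reaction has zero arm there).
Sack of grain: 25.3 × 9.8 = 247.9 N down at 1.46 m → arm 1.46 m, τ = 247.9 × 1.46 = 361.9 N·m clockwise.
Net moment of the loads = 361.9 N·m clockwise.
The upward force F acts at the right end, arm 4.2 m, giving F × 4.2 counterclockwise.
Balancing moments: F × 4.2 = 361.9, giving F = 361.9 / 4.2 = 86.2 N.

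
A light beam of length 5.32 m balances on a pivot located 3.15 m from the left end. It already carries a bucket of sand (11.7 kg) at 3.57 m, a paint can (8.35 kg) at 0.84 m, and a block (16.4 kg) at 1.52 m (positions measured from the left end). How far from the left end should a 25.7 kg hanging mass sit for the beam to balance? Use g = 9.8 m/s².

Taking torques about the pivot (at 3.15 m from the left end):
Bucket of sand: 11.7 × 9.8 = 114.7 N down at 3.57 m → arm 0.42 m, τ = 114.7 × 0.42 = 48.17 N·m clockwise.
Paint can: 8.35 × 9.8 = 81.83 N down at 0.84 m → arm 2.31 m, τ = 81.83 × 2.31 = 189 N·m counterclockwise.
Block: 16.4 × 9.8 = 160.7 N down at 1.52 m → arm 1.63 m, τ = 160.7 × 1.63 = 261.9 N·m counterclockwise.
Net moment of existing loads = 402.7 N·m counterclockwise.
The hanging mass weighs 25.7 × 9.8 = 251.9 N and must supply an equal clockwise moment, so its lever arm about the pivot is 402.7 / 251.9 = 1.6 m.
That puts it at 3.15 + 1.6 = 4.75 m from the left end.

x ≈ 4.75 m from the left end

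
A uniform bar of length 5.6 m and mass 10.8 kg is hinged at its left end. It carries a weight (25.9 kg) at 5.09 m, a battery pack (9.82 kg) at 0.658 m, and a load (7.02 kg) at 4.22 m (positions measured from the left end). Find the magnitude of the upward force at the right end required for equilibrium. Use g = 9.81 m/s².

F ≈ 347 N

Take moments about the left end.
Beam weight: 10.8 × 9.81 = 105.9 N down at 2.8 m → arm 2.8 m, τ = 105.9 × 2.8 = 296.5 N·m clockwise.
Weight: 25.9 × 9.81 = 254.1 N down at 5.09 m → arm 5.09 m, τ = 254.1 × 5.09 = 1293 N·m clockwise.
Battery pack: 9.82 × 9.81 = 96.33 N down at 0.658 m → arm 0.658 m, τ = 96.33 × 0.658 = 63.39 N·m clockwise.
Load: 7.02 × 9.81 = 68.87 N down at 4.22 m → arm 4.22 m, τ = 68.87 × 4.22 = 290.6 N·m clockwise.
Net moment of the loads = 1943 N·m clockwise.
The upward force F acts at the right end, arm 5.6 m, giving F × 5.6 counterclockwise.
Balancing moments: F × 5.6 = 1943, giving F = 1943 / 5.6 = 347 N.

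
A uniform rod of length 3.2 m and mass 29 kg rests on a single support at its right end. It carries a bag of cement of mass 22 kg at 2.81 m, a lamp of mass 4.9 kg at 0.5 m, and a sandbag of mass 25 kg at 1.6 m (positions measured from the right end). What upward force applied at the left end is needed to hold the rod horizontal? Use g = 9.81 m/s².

F ≈ 462 N

Choose the right end as the axis so the unknown pivot reaction has zero arm there.
Beam weight: 29 × 9.81 = 284.5 N down at 1.6 m → arm 1.6 m, τ = 284.5 × 1.6 = 455.2 N·m counterclockwise.
Bag of cement: 22 × 9.81 = 215.8 N down at 2.81 m → arm 2.81 m, τ = 215.8 × 2.81 = 606.4 N·m counterclockwise.
Lamp: 4.9 × 9.81 = 48.07 N down at 0.5 m → arm 0.5 m, τ = 48.07 × 0.5 = 24.04 N·m counterclockwise.
Sandbag: 25 × 9.81 = 245.2 N down at 1.6 m → arm 1.6 m, τ = 245.2 × 1.6 = 392.3 N·m counterclockwise.
Net moment of the loads = 1478 N·m counterclockwise.
The upward force F acts at the left end, arm 3.2 m, giving F × 3.2 clockwise.
Balancing moments: F × 3.2 = 1478, giving F = 1478 / 3.2 = 462 N.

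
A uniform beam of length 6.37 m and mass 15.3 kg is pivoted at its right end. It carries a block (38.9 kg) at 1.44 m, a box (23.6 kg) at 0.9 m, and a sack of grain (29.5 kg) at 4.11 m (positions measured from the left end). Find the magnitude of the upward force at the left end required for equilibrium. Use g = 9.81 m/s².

Choose the right end as the axis so the unknown pivot reaction has zero arm there.
Beam weight: 15.3 × 9.81 = 150.1 N down at 3.185 m → arm 3.185 m, τ = 150.1 × 3.185 = 478.1 N·m counterclockwise.
Block: 38.9 × 9.81 = 381.6 N down at 1.44 m → arm 4.93 m, τ = 381.6 × 4.93 = 1881 N·m counterclockwise.
Box: 23.6 × 9.81 = 231.5 N down at 0.9 m → arm 5.47 m, τ = 231.5 × 5.47 = 1266 N·m counterclockwise.
Sack of grain: 29.5 × 9.81 = 289.4 N down at 4.11 m → arm 2.26 m, τ = 289.4 × 2.26 = 654 N·m counterclockwise.
Net moment of the loads = 4279 N·m counterclockwise.
The upward force F acts at the left end, arm 6.37 m, giving F × 6.37 clockwise.
For rotational equilibrium, F × 6.37 = 4279, so F = 4279 / 6.37 = 672 N.

F ≈ 672 N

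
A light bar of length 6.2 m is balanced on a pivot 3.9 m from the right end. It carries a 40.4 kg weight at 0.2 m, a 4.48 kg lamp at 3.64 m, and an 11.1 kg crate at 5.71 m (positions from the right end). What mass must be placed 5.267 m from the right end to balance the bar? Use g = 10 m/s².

Choose the pivot (at 3.9 m from the right end) as the axis so the support reaction has zero arm there.
Weight: 40.4 × 10 = 404 N down at 0.2 m → arm 3.7 m, τ = 404 × 3.7 = 1495 N·m clockwise.
Lamp: 4.48 × 10 = 44.8 N down at 3.64 m → arm 0.26 m, τ = 44.8 × 0.26 = 11.65 N·m clockwise.
Crate: 11.1 × 10 = 111 N down at 5.71 m → arm 1.81 m, τ = 111 × 1.81 = 200.9 N·m counterclockwise.
Net moment of known loads = 1306 N·m clockwise.
An unknown mass m at 5.267 m has arm 1.367 m; its moment is m·g·1.367 counterclockwise.
Balancing moments: m × 10 × 1.367 = 1306, giving m = 1306 / (10 × 1.367) = 95.5 kg.

m ≈ 95.5 kg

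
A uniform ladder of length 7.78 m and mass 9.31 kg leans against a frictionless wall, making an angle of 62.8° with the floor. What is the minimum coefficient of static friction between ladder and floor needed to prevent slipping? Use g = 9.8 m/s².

μ_min ≈ 0.257

Take moments about the foot of the ladder.
Ladder weight 9.31×9.8 = 91.24 N acts at 3.89 m along the ladder; its horizontal arm is 3.89·cos62.8° = 1.778 m → τ = 162.2 N·m clockwise.
Wall normal N acts horizontally at the top; its moment arm is the height L sinθ = 7.78·sin62.8° = 6.92 m, counterclockwise.
Στ = 0 ⇒ N × 6.92 = 162.2 ⇒ N = 23.44 N.
ΣFx = 0 ⇒ f = N_wall = 23.44 N. ΣFy = 0 ⇒ N_floor = 91.24 N.
μ_min = f / N_floor = 23.44 / 91.24 = 0.257.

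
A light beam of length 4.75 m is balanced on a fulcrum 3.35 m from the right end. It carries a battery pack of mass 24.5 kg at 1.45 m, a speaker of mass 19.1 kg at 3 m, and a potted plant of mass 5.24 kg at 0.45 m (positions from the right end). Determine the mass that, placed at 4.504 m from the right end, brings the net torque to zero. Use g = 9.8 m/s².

m ≈ 59.3 kg

Taking torques about the fulcrum (at 3.35 m from the right end):
Battery pack: 24.5 × 9.8 = 240.1 N down at 1.45 m → arm 1.9 m, τ = 240.1 × 1.9 = 456.2 N·m clockwise.
Speaker: 19.1 × 9.8 = 187.2 N down at 3 m → arm 0.35 m, τ = 187.2 × 0.35 = 65.52 N·m clockwise.
Potted plant: 5.24 × 9.8 = 51.35 N down at 0.45 m → arm 2.9 m, τ = 51.35 × 2.9 = 148.9 N·m clockwise.
Net moment of known loads = 670.6 N·m clockwise.
An unknown mass m at 4.504 m has arm 1.154 m; its moment is m·g·1.154 counterclockwise.
Balancing moments: m × 9.8 × 1.154 = 670.6, giving m = 670.6 / (9.8 × 1.154) = 59.3 kg.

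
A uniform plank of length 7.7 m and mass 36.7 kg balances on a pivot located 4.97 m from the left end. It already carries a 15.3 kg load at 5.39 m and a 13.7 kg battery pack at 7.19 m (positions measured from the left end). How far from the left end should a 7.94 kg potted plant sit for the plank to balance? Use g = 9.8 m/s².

Take moments about the pivot (at 4.97 m from the left end).
Beam weight: 36.7 × 9.8 = 359.7 N down at 3.85 m → arm 1.12 m, τ = 359.7 × 1.12 = 402.9 N·m counterclockwise.
Load: 15.3 × 9.8 = 149.9 N down at 5.39 m → arm 0.42 m, τ = 149.9 × 0.42 = 62.96 N·m clockwise.
Battery pack: 13.7 × 9.8 = 134.3 N down at 7.19 m → arm 2.22 m, τ = 134.3 × 2.22 = 298.1 N·m clockwise.
Net moment of existing loads = 41.84 N·m counterclockwise.
The potted plant weighs 7.94 × 9.8 = 77.81 N and must supply an equal clockwise moment, so its lever arm about the pivot is 41.84 / 77.81 = 0.538 m.
That puts it at 4.97 + 0.538 = 5.51 m from the left end.

x ≈ 5.51 m from the left end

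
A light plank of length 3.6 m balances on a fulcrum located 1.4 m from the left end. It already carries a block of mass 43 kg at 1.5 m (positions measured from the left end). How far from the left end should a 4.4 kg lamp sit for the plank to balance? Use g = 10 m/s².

x ≈ 0.423 m from the left end

Taking torques about the fulcrum (at 1.4 m from the left end):
Block: 43 × 10 = 430 N down at 1.5 m → arm 0.1 m, τ = 430 × 0.1 = 43 N·m clockwise.
Net moment of existing loads = 43 N·m clockwise.
The lamp weighs 4.4 × 10 = 44 N and must supply an equal counterclockwise moment, so its lever arm about the fulcrum is 43 / 44 = 0.977 m.
That puts it at 1.4 − 0.977 = 0.423 m from the left end.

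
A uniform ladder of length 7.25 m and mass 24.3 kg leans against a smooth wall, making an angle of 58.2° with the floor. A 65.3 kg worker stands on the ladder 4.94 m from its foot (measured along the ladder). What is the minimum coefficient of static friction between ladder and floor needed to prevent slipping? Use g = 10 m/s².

μ_min ≈ 0.392

Choose the foot of the ladder as the axis so the floor normal and friction both act there and drop out.
Ladder weight 24.3×10 = 243 N acts at 3.625 m along the ladder; its horizontal arm is 3.625·cos58.2° = 1.91 m → τ = 464.1 N·m clockwise.
Worker: 65.3×10 = 653 N at 4.94 m → arm 2.603 m → τ = 1700 N·m clockwise.
Wall normal N acts horizontally at the top; its moment arm is the height L sinθ = 7.25·sin58.2° = 6.162 m, counterclockwise.
Setting net torque to zero: N × 6.162 = 2164 → N = 351.2 N.
ΣFx = 0 ⇒ f = N_wall = 351.2 N. ΣFy = 0 ⇒ N_floor = 896 N.
μ_min = f / N_floor = 351.2 / 896 = 0.392.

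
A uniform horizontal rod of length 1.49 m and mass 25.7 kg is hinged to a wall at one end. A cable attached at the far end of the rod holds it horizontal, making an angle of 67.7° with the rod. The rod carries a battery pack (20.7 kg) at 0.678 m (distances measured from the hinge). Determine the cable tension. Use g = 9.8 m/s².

Sum moments about the hinge (the unknown hinge reaction has zero arm there).
Beam weight: 25.7 × 9.8 = 251.9 N down at 0.745 m → arm 0.745 m, τ = 251.9 × 0.745 = 187.7 N·m clockwise.
Battery pack: 20.7 × 9.8 = 202.9 N down at 0.678 m → arm 0.678 m, τ = 202.9 × 0.678 = 137.6 N·m clockwise.
Total clockwise load moment = 325.3 N·m.
The cable tension T acts at 1.49 m; only its component perpendicular to the rod, T sinθ, produces torque. sin 67.7° = 0.9252.
Balancing moments: T × 1.49 × 0.9252 = 325.3, giving T = 325.3 / 1.379 = 236 N.

T ≈ 236 N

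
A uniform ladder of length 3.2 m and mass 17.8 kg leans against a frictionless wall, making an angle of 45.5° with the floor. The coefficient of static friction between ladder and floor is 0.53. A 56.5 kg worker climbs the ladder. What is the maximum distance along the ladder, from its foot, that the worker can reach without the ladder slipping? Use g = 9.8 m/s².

Take moments about the foot of the ladder.
Ladder weight 17.8×9.8 = 174.4 N acts at 1.6 m along the ladder; its horizontal arm is 1.6·cos45.5° = 1.121 m → τ = 195.5 N·m clockwise.
Worker weight 56.5×9.8 = 553.7 N at distance d → arm d·cos45.5° → τ = 553.7·d·0.7009 clockwise.
Wall normal N at the top has arm L sinθ = 2.282 m counterclockwise, so Στ = 0 gives N·2.282 = 195.5 + 388.1·d.
ΣFy = 0 ⇒ N_floor = 728.1 N, so the maximum friction is μ_s·N_floor = 0.53×728.1 = 385.9 N. ΣFx = 0 ⇒ N_wall = f, so at the slipping point N = 385.9 N.
Substituting: 385.9×2.282 = 195.5 + 388.1·d ⇒ d = (880.6 − 195.5) / 388.1 = 1.77 m.

d ≈ 1.77 m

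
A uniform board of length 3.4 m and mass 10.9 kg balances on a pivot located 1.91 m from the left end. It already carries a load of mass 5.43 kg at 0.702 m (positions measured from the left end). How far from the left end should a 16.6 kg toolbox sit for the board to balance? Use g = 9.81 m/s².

x ≈ 2.44 m from the left end

About the pivot (at 1.91 m from the left end):
Beam weight: 10.9 × 9.81 = 106.9 N down at 1.7 m → arm 0.21 m, τ = 106.9 × 0.21 = 22.45 N·m counterclockwise.
Load: 5.43 × 9.81 = 53.27 N down at 0.702 m → arm 1.208 m, τ = 53.27 × 1.208 = 64.35 N·m counterclockwise.
Net moment of existing loads = 86.8 N·m counterclockwise.
The toolbox weighs 16.6 × 9.81 = 162.8 N and must supply an equal clockwise moment, so its lever arm about the pivot is 86.8 / 162.8 = 0.533 m.
That puts it at 1.91 + 0.533 = 2.44 m from the left end.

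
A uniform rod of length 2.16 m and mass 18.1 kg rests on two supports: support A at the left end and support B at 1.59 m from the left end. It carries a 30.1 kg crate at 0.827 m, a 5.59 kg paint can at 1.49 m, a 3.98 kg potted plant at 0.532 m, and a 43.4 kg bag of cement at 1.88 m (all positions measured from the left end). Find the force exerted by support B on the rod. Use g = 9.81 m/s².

Choose support A as the axis so its reaction then has zero moment arm.
Beam weight: 18.1 × 9.81 = 177.6 N down at 1.08 m → arm 1.08 m, τ = 177.6 × 1.08 = 191.8 N·m clockwise.
Crate: 30.1 × 9.81 = 295.3 N down at 0.827 m → arm 0.827 m, τ = 295.3 × 0.827 = 244.2 N·m clockwise.
Paint can: 5.59 × 9.81 = 54.84 N down at 1.49 m → arm 1.49 m, τ = 54.84 × 1.49 = 81.71 N·m clockwise.
Potted plant: 3.98 × 9.81 = 39.04 N down at 0.532 m → arm 0.532 m, τ = 39.04 × 0.532 = 20.77 N·m clockwise.
Bag of cement: 43.4 × 9.81 = 425.8 N down at 1.88 m → arm 1.88 m, τ = 425.8 × 1.88 = 800.5 N·m clockwise.
Net load moment about support A = 1339 N·m clockwise.
Reaction R at support B is upward at 1.59 m, arm 1.59 m → moment R × 1.59 counterclockwise.
For rotational equilibrium, R × 1.59 = 1339, so R = 842 N.

R_B ≈ 842 N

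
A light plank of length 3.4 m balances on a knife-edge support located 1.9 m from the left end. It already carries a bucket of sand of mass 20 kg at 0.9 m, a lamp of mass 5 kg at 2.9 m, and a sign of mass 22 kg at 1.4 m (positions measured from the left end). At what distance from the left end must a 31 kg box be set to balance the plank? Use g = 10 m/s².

x ≈ 2.74 m from the left end

Choose the knife-edge support (at 1.9 m from the left end) as the axis so the support reaction has zero arm there.
Bucket of sand: 20 × 10 = 200 N down at 0.9 m → arm 1 m, τ = 200 × 1 = 200 N·m counterclockwise.
Lamp: 5 × 10 = 50 N down at 2.9 m → arm 1 m, τ = 50 × 1 = 50 N·m clockwise.
Sign: 22 × 10 = 220 N down at 1.4 m → arm 0.5 m, τ = 220 × 0.5 = 110 N·m counterclockwise.
Net moment of existing loads = 260 N·m counterclockwise.
The box weighs 31 × 10 = 310 N and must supply an equal clockwise moment, so its lever arm about the knife-edge support is 260 / 310 = 0.839 m.
That puts it at 1.9 + 0.839 = 2.74 m from the left end.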